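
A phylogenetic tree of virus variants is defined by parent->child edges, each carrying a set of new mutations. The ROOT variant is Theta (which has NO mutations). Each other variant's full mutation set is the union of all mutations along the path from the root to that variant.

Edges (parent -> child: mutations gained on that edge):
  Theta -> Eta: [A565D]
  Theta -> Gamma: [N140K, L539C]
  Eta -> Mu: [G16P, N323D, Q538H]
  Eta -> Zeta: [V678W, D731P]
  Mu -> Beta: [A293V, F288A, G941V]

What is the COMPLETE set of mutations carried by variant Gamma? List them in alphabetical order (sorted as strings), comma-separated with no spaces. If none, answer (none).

Answer: L539C,N140K

Derivation:
At Theta: gained [] -> total []
At Gamma: gained ['N140K', 'L539C'] -> total ['L539C', 'N140K']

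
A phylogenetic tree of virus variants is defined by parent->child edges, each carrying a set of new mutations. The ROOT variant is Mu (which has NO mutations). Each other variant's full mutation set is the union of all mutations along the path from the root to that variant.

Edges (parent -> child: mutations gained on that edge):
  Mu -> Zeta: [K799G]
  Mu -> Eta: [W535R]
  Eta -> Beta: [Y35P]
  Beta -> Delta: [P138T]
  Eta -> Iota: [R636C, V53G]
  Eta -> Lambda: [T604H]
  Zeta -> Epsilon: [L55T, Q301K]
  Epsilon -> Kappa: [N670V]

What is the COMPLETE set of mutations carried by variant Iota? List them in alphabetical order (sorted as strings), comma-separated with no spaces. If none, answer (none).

At Mu: gained [] -> total []
At Eta: gained ['W535R'] -> total ['W535R']
At Iota: gained ['R636C', 'V53G'] -> total ['R636C', 'V53G', 'W535R']

Answer: R636C,V53G,W535R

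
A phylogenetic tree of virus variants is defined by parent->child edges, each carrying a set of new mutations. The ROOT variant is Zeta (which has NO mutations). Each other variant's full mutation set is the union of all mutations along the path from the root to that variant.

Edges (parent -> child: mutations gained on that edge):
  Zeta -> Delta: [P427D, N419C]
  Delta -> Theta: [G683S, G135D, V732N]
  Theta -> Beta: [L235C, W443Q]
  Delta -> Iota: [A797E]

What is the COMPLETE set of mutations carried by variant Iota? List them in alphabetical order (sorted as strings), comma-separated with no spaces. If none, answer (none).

Answer: A797E,N419C,P427D

Derivation:
At Zeta: gained [] -> total []
At Delta: gained ['P427D', 'N419C'] -> total ['N419C', 'P427D']
At Iota: gained ['A797E'] -> total ['A797E', 'N419C', 'P427D']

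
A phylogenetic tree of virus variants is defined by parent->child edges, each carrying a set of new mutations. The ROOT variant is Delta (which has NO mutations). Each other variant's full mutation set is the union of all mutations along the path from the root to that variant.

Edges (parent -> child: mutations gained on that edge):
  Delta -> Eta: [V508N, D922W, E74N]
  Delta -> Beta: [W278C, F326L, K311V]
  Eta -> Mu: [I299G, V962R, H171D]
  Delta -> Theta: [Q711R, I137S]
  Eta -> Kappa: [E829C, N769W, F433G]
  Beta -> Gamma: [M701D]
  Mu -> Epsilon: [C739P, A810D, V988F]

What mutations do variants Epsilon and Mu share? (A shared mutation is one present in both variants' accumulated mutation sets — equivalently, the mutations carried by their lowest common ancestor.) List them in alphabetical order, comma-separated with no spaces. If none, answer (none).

Answer: D922W,E74N,H171D,I299G,V508N,V962R

Derivation:
Accumulating mutations along path to Epsilon:
  At Delta: gained [] -> total []
  At Eta: gained ['V508N', 'D922W', 'E74N'] -> total ['D922W', 'E74N', 'V508N']
  At Mu: gained ['I299G', 'V962R', 'H171D'] -> total ['D922W', 'E74N', 'H171D', 'I299G', 'V508N', 'V962R']
  At Epsilon: gained ['C739P', 'A810D', 'V988F'] -> total ['A810D', 'C739P', 'D922W', 'E74N', 'H171D', 'I299G', 'V508N', 'V962R', 'V988F']
Mutations(Epsilon) = ['A810D', 'C739P', 'D922W', 'E74N', 'H171D', 'I299G', 'V508N', 'V962R', 'V988F']
Accumulating mutations along path to Mu:
  At Delta: gained [] -> total []
  At Eta: gained ['V508N', 'D922W', 'E74N'] -> total ['D922W', 'E74N', 'V508N']
  At Mu: gained ['I299G', 'V962R', 'H171D'] -> total ['D922W', 'E74N', 'H171D', 'I299G', 'V508N', 'V962R']
Mutations(Mu) = ['D922W', 'E74N', 'H171D', 'I299G', 'V508N', 'V962R']
Intersection: ['A810D', 'C739P', 'D922W', 'E74N', 'H171D', 'I299G', 'V508N', 'V962R', 'V988F'] ∩ ['D922W', 'E74N', 'H171D', 'I299G', 'V508N', 'V962R'] = ['D922W', 'E74N', 'H171D', 'I299G', 'V508N', 'V962R']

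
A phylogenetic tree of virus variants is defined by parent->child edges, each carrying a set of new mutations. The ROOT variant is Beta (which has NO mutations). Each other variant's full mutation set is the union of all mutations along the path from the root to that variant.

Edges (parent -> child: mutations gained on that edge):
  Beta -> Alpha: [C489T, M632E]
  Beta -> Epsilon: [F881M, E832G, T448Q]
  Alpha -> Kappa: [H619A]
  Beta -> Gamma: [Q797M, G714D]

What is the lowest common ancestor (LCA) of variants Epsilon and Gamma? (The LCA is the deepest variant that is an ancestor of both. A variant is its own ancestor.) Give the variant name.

Answer: Beta

Derivation:
Path from root to Epsilon: Beta -> Epsilon
  ancestors of Epsilon: {Beta, Epsilon}
Path from root to Gamma: Beta -> Gamma
  ancestors of Gamma: {Beta, Gamma}
Common ancestors: {Beta}
Walk up from Gamma: Gamma (not in ancestors of Epsilon), Beta (in ancestors of Epsilon)
Deepest common ancestor (LCA) = Beta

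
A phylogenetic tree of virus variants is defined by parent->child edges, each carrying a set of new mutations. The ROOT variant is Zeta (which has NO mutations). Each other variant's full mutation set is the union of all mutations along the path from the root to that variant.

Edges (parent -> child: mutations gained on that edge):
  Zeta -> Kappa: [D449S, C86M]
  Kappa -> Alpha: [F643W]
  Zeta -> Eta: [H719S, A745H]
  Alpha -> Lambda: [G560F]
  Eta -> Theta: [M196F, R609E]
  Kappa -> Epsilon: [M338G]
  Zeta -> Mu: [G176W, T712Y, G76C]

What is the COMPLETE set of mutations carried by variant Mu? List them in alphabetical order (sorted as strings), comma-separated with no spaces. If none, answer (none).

At Zeta: gained [] -> total []
At Mu: gained ['G176W', 'T712Y', 'G76C'] -> total ['G176W', 'G76C', 'T712Y']

Answer: G176W,G76C,T712Y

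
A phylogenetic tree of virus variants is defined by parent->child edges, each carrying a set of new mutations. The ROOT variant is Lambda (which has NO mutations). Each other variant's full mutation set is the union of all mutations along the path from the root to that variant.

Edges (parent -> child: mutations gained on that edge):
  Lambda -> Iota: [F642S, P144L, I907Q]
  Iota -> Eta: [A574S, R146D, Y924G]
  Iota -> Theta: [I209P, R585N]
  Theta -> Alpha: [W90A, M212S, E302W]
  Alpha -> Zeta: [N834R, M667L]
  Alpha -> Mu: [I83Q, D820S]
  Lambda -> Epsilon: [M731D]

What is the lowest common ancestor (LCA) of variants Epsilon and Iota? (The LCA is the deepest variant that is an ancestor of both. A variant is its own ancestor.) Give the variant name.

Answer: Lambda

Derivation:
Path from root to Epsilon: Lambda -> Epsilon
  ancestors of Epsilon: {Lambda, Epsilon}
Path from root to Iota: Lambda -> Iota
  ancestors of Iota: {Lambda, Iota}
Common ancestors: {Lambda}
Walk up from Iota: Iota (not in ancestors of Epsilon), Lambda (in ancestors of Epsilon)
Deepest common ancestor (LCA) = Lambda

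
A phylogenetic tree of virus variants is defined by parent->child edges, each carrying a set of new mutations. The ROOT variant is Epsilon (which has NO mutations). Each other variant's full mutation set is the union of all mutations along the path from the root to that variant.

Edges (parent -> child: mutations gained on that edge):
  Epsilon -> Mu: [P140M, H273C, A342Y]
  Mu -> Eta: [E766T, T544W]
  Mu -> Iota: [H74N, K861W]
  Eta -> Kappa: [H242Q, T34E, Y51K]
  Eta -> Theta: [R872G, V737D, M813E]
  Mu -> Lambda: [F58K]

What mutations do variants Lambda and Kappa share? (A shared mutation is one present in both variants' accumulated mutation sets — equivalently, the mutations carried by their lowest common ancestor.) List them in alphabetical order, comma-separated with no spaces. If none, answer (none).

Answer: A342Y,H273C,P140M

Derivation:
Accumulating mutations along path to Lambda:
  At Epsilon: gained [] -> total []
  At Mu: gained ['P140M', 'H273C', 'A342Y'] -> total ['A342Y', 'H273C', 'P140M']
  At Lambda: gained ['F58K'] -> total ['A342Y', 'F58K', 'H273C', 'P140M']
Mutations(Lambda) = ['A342Y', 'F58K', 'H273C', 'P140M']
Accumulating mutations along path to Kappa:
  At Epsilon: gained [] -> total []
  At Mu: gained ['P140M', 'H273C', 'A342Y'] -> total ['A342Y', 'H273C', 'P140M']
  At Eta: gained ['E766T', 'T544W'] -> total ['A342Y', 'E766T', 'H273C', 'P140M', 'T544W']
  At Kappa: gained ['H242Q', 'T34E', 'Y51K'] -> total ['A342Y', 'E766T', 'H242Q', 'H273C', 'P140M', 'T34E', 'T544W', 'Y51K']
Mutations(Kappa) = ['A342Y', 'E766T', 'H242Q', 'H273C', 'P140M', 'T34E', 'T544W', 'Y51K']
Intersection: ['A342Y', 'F58K', 'H273C', 'P140M'] ∩ ['A342Y', 'E766T', 'H242Q', 'H273C', 'P140M', 'T34E', 'T544W', 'Y51K'] = ['A342Y', 'H273C', 'P140M']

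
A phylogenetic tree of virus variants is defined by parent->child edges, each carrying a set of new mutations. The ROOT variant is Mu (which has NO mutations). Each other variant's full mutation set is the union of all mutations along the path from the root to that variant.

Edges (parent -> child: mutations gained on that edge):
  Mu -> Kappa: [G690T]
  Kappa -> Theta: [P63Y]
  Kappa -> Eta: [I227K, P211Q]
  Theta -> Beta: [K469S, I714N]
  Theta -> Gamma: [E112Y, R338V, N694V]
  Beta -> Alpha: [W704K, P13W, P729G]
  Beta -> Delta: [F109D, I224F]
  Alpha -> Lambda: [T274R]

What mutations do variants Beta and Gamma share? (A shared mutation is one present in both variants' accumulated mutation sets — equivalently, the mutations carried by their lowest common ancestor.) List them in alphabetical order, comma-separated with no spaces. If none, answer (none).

Answer: G690T,P63Y

Derivation:
Accumulating mutations along path to Beta:
  At Mu: gained [] -> total []
  At Kappa: gained ['G690T'] -> total ['G690T']
  At Theta: gained ['P63Y'] -> total ['G690T', 'P63Y']
  At Beta: gained ['K469S', 'I714N'] -> total ['G690T', 'I714N', 'K469S', 'P63Y']
Mutations(Beta) = ['G690T', 'I714N', 'K469S', 'P63Y']
Accumulating mutations along path to Gamma:
  At Mu: gained [] -> total []
  At Kappa: gained ['G690T'] -> total ['G690T']
  At Theta: gained ['P63Y'] -> total ['G690T', 'P63Y']
  At Gamma: gained ['E112Y', 'R338V', 'N694V'] -> total ['E112Y', 'G690T', 'N694V', 'P63Y', 'R338V']
Mutations(Gamma) = ['E112Y', 'G690T', 'N694V', 'P63Y', 'R338V']
Intersection: ['G690T', 'I714N', 'K469S', 'P63Y'] ∩ ['E112Y', 'G690T', 'N694V', 'P63Y', 'R338V'] = ['G690T', 'P63Y']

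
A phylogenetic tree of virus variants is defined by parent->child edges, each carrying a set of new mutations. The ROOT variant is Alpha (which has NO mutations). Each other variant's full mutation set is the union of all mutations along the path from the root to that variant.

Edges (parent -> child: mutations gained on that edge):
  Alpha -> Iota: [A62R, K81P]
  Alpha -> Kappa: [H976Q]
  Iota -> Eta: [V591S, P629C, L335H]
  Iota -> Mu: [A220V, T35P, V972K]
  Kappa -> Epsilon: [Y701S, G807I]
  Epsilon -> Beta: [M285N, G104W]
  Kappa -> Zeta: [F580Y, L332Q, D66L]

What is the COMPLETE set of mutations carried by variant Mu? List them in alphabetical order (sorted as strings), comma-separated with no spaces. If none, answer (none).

At Alpha: gained [] -> total []
At Iota: gained ['A62R', 'K81P'] -> total ['A62R', 'K81P']
At Mu: gained ['A220V', 'T35P', 'V972K'] -> total ['A220V', 'A62R', 'K81P', 'T35P', 'V972K']

Answer: A220V,A62R,K81P,T35P,V972K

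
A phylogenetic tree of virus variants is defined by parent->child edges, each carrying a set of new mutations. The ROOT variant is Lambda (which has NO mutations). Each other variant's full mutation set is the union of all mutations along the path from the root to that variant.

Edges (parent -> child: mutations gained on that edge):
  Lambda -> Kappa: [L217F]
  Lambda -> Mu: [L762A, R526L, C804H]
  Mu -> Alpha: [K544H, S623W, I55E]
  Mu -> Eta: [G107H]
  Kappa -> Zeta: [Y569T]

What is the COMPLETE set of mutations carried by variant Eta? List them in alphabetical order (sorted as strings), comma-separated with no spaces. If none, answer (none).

At Lambda: gained [] -> total []
At Mu: gained ['L762A', 'R526L', 'C804H'] -> total ['C804H', 'L762A', 'R526L']
At Eta: gained ['G107H'] -> total ['C804H', 'G107H', 'L762A', 'R526L']

Answer: C804H,G107H,L762A,R526L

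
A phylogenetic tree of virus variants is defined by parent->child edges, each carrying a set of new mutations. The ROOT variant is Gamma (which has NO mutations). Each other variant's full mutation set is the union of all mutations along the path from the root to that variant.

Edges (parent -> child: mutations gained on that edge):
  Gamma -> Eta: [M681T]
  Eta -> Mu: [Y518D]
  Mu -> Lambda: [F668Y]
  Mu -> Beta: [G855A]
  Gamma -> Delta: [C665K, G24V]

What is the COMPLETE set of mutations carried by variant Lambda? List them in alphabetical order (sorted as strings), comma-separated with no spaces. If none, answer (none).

At Gamma: gained [] -> total []
At Eta: gained ['M681T'] -> total ['M681T']
At Mu: gained ['Y518D'] -> total ['M681T', 'Y518D']
At Lambda: gained ['F668Y'] -> total ['F668Y', 'M681T', 'Y518D']

Answer: F668Y,M681T,Y518D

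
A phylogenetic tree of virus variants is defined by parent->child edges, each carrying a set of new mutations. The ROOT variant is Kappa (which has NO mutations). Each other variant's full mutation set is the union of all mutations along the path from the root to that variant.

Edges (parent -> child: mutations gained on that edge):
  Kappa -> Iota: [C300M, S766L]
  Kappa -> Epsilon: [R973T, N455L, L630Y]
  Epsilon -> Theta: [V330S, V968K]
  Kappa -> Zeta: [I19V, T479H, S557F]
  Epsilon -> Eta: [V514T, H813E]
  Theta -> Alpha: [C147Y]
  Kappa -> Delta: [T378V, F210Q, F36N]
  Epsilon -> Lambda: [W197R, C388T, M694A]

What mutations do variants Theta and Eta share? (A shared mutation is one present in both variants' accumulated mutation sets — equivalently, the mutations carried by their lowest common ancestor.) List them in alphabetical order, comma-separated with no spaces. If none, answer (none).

Answer: L630Y,N455L,R973T

Derivation:
Accumulating mutations along path to Theta:
  At Kappa: gained [] -> total []
  At Epsilon: gained ['R973T', 'N455L', 'L630Y'] -> total ['L630Y', 'N455L', 'R973T']
  At Theta: gained ['V330S', 'V968K'] -> total ['L630Y', 'N455L', 'R973T', 'V330S', 'V968K']
Mutations(Theta) = ['L630Y', 'N455L', 'R973T', 'V330S', 'V968K']
Accumulating mutations along path to Eta:
  At Kappa: gained [] -> total []
  At Epsilon: gained ['R973T', 'N455L', 'L630Y'] -> total ['L630Y', 'N455L', 'R973T']
  At Eta: gained ['V514T', 'H813E'] -> total ['H813E', 'L630Y', 'N455L', 'R973T', 'V514T']
Mutations(Eta) = ['H813E', 'L630Y', 'N455L', 'R973T', 'V514T']
Intersection: ['L630Y', 'N455L', 'R973T', 'V330S', 'V968K'] ∩ ['H813E', 'L630Y', 'N455L', 'R973T', 'V514T'] = ['L630Y', 'N455L', 'R973T']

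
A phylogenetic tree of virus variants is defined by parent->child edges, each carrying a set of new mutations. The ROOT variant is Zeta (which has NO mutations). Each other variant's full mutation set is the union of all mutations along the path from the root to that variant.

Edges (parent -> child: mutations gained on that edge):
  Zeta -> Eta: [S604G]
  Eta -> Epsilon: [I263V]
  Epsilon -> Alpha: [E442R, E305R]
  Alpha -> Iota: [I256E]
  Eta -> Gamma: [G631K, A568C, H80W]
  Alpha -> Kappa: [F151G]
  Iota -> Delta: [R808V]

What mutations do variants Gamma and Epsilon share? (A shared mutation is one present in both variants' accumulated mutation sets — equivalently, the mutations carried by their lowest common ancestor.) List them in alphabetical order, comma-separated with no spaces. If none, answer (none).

Answer: S604G

Derivation:
Accumulating mutations along path to Gamma:
  At Zeta: gained [] -> total []
  At Eta: gained ['S604G'] -> total ['S604G']
  At Gamma: gained ['G631K', 'A568C', 'H80W'] -> total ['A568C', 'G631K', 'H80W', 'S604G']
Mutations(Gamma) = ['A568C', 'G631K', 'H80W', 'S604G']
Accumulating mutations along path to Epsilon:
  At Zeta: gained [] -> total []
  At Eta: gained ['S604G'] -> total ['S604G']
  At Epsilon: gained ['I263V'] -> total ['I263V', 'S604G']
Mutations(Epsilon) = ['I263V', 'S604G']
Intersection: ['A568C', 'G631K', 'H80W', 'S604G'] ∩ ['I263V', 'S604G'] = ['S604G']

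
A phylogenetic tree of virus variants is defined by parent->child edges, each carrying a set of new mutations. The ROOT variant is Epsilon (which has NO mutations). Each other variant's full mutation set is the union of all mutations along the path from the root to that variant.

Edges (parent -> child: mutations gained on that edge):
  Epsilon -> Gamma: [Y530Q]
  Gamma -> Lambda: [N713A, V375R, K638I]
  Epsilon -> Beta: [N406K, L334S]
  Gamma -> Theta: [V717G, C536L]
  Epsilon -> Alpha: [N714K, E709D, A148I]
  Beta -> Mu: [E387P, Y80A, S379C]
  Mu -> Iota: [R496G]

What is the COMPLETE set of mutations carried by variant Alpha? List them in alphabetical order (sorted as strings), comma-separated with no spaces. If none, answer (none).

At Epsilon: gained [] -> total []
At Alpha: gained ['N714K', 'E709D', 'A148I'] -> total ['A148I', 'E709D', 'N714K']

Answer: A148I,E709D,N714K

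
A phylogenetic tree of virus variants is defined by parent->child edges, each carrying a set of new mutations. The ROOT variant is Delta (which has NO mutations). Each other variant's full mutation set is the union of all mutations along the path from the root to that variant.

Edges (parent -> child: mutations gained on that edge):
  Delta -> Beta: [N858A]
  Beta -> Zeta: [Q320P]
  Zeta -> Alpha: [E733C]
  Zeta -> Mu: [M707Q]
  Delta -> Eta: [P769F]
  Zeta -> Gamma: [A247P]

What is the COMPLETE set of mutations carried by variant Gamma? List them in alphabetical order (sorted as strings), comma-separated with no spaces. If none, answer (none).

At Delta: gained [] -> total []
At Beta: gained ['N858A'] -> total ['N858A']
At Zeta: gained ['Q320P'] -> total ['N858A', 'Q320P']
At Gamma: gained ['A247P'] -> total ['A247P', 'N858A', 'Q320P']

Answer: A247P,N858A,Q320P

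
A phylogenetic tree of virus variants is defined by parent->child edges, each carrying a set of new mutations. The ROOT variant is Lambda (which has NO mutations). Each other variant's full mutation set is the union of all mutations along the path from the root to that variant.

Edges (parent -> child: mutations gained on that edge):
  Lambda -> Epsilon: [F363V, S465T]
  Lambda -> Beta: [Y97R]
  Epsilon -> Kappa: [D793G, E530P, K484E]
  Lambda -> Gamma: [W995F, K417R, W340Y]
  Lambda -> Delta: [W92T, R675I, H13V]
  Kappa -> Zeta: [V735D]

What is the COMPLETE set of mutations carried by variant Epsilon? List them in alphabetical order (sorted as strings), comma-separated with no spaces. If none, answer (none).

At Lambda: gained [] -> total []
At Epsilon: gained ['F363V', 'S465T'] -> total ['F363V', 'S465T']

Answer: F363V,S465T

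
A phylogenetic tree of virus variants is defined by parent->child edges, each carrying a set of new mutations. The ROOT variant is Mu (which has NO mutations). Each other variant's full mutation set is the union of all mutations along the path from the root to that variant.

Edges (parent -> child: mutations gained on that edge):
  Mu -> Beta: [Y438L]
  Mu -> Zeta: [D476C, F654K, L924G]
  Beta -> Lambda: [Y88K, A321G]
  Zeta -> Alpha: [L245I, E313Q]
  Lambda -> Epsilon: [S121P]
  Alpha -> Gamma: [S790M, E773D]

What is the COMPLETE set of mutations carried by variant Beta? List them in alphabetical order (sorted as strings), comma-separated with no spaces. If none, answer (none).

At Mu: gained [] -> total []
At Beta: gained ['Y438L'] -> total ['Y438L']

Answer: Y438L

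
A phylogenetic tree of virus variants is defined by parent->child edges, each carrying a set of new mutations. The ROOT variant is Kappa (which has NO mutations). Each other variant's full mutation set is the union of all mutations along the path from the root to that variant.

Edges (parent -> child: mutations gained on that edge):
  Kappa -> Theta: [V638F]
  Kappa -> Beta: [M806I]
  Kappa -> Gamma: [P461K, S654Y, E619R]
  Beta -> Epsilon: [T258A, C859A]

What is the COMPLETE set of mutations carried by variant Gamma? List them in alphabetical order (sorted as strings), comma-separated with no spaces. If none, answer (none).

At Kappa: gained [] -> total []
At Gamma: gained ['P461K', 'S654Y', 'E619R'] -> total ['E619R', 'P461K', 'S654Y']

Answer: E619R,P461K,S654Y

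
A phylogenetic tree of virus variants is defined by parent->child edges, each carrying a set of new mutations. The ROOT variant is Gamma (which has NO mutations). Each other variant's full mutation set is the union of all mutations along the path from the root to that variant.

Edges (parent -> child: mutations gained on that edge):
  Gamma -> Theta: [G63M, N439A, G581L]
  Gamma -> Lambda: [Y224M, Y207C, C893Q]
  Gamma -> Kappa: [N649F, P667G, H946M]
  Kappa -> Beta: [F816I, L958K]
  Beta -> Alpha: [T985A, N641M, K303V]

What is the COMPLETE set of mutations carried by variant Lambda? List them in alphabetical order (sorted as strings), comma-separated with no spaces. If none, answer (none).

Answer: C893Q,Y207C,Y224M

Derivation:
At Gamma: gained [] -> total []
At Lambda: gained ['Y224M', 'Y207C', 'C893Q'] -> total ['C893Q', 'Y207C', 'Y224M']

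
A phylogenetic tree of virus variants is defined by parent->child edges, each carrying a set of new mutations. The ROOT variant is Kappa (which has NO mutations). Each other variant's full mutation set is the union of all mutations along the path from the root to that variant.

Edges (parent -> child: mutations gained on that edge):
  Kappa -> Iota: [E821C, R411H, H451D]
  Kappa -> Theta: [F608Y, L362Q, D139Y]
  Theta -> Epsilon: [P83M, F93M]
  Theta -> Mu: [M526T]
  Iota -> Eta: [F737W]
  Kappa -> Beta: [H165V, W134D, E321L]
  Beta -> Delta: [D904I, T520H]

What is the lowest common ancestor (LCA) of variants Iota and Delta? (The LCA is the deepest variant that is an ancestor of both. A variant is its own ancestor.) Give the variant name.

Answer: Kappa

Derivation:
Path from root to Iota: Kappa -> Iota
  ancestors of Iota: {Kappa, Iota}
Path from root to Delta: Kappa -> Beta -> Delta
  ancestors of Delta: {Kappa, Beta, Delta}
Common ancestors: {Kappa}
Walk up from Delta: Delta (not in ancestors of Iota), Beta (not in ancestors of Iota), Kappa (in ancestors of Iota)
Deepest common ancestor (LCA) = Kappa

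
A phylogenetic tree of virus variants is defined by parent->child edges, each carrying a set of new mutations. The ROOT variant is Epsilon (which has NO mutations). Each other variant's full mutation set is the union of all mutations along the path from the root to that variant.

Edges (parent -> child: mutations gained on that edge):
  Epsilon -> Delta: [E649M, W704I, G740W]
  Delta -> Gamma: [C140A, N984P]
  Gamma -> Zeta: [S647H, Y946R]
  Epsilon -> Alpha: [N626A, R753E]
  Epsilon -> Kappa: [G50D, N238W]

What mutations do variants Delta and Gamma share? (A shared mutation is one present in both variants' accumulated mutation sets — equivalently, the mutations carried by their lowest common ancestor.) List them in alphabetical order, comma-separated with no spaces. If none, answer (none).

Accumulating mutations along path to Delta:
  At Epsilon: gained [] -> total []
  At Delta: gained ['E649M', 'W704I', 'G740W'] -> total ['E649M', 'G740W', 'W704I']
Mutations(Delta) = ['E649M', 'G740W', 'W704I']
Accumulating mutations along path to Gamma:
  At Epsilon: gained [] -> total []
  At Delta: gained ['E649M', 'W704I', 'G740W'] -> total ['E649M', 'G740W', 'W704I']
  At Gamma: gained ['C140A', 'N984P'] -> total ['C140A', 'E649M', 'G740W', 'N984P', 'W704I']
Mutations(Gamma) = ['C140A', 'E649M', 'G740W', 'N984P', 'W704I']
Intersection: ['E649M', 'G740W', 'W704I'] ∩ ['C140A', 'E649M', 'G740W', 'N984P', 'W704I'] = ['E649M', 'G740W', 'W704I']

Answer: E649M,G740W,W704I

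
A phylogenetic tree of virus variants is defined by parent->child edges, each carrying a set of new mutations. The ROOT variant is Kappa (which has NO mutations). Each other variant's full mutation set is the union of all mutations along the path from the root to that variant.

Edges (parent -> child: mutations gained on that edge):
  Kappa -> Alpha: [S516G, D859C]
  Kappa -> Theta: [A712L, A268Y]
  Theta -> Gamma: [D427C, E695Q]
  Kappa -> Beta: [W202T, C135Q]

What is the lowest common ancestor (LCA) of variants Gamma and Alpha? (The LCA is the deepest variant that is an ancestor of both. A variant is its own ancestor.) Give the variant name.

Path from root to Gamma: Kappa -> Theta -> Gamma
  ancestors of Gamma: {Kappa, Theta, Gamma}
Path from root to Alpha: Kappa -> Alpha
  ancestors of Alpha: {Kappa, Alpha}
Common ancestors: {Kappa}
Walk up from Alpha: Alpha (not in ancestors of Gamma), Kappa (in ancestors of Gamma)
Deepest common ancestor (LCA) = Kappa

Answer: Kappa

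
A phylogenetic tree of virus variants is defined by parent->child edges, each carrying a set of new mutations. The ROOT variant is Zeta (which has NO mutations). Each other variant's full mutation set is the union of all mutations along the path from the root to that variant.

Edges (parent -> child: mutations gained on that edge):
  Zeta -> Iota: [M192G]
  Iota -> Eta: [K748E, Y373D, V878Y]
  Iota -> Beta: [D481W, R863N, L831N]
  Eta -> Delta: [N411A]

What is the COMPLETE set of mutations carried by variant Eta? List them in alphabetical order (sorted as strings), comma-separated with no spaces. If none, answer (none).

At Zeta: gained [] -> total []
At Iota: gained ['M192G'] -> total ['M192G']
At Eta: gained ['K748E', 'Y373D', 'V878Y'] -> total ['K748E', 'M192G', 'V878Y', 'Y373D']

Answer: K748E,M192G,V878Y,Y373D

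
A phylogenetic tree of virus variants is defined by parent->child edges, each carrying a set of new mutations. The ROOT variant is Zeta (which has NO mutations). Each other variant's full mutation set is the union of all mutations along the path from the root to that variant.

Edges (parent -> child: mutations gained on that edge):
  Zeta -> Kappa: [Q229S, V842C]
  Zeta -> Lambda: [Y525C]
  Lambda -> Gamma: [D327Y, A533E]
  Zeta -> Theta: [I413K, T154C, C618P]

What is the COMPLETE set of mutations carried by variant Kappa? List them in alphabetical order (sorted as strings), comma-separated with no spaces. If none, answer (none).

At Zeta: gained [] -> total []
At Kappa: gained ['Q229S', 'V842C'] -> total ['Q229S', 'V842C']

Answer: Q229S,V842C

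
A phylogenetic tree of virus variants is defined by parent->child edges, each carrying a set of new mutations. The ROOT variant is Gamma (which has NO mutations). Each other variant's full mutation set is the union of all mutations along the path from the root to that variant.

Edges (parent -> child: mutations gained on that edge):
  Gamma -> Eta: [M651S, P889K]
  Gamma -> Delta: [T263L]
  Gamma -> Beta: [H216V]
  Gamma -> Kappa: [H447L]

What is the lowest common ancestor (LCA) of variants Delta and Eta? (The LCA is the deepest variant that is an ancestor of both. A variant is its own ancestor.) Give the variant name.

Answer: Gamma

Derivation:
Path from root to Delta: Gamma -> Delta
  ancestors of Delta: {Gamma, Delta}
Path from root to Eta: Gamma -> Eta
  ancestors of Eta: {Gamma, Eta}
Common ancestors: {Gamma}
Walk up from Eta: Eta (not in ancestors of Delta), Gamma (in ancestors of Delta)
Deepest common ancestor (LCA) = Gamma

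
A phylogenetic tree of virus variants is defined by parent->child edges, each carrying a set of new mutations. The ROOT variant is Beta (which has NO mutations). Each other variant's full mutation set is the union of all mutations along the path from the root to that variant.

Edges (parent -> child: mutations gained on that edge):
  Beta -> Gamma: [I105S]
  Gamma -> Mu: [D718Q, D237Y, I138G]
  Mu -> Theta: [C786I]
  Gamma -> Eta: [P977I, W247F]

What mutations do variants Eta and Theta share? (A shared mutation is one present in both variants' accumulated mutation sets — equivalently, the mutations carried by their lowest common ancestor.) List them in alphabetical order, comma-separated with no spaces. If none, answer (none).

Answer: I105S

Derivation:
Accumulating mutations along path to Eta:
  At Beta: gained [] -> total []
  At Gamma: gained ['I105S'] -> total ['I105S']
  At Eta: gained ['P977I', 'W247F'] -> total ['I105S', 'P977I', 'W247F']
Mutations(Eta) = ['I105S', 'P977I', 'W247F']
Accumulating mutations along path to Theta:
  At Beta: gained [] -> total []
  At Gamma: gained ['I105S'] -> total ['I105S']
  At Mu: gained ['D718Q', 'D237Y', 'I138G'] -> total ['D237Y', 'D718Q', 'I105S', 'I138G']
  At Theta: gained ['C786I'] -> total ['C786I', 'D237Y', 'D718Q', 'I105S', 'I138G']
Mutations(Theta) = ['C786I', 'D237Y', 'D718Q', 'I105S', 'I138G']
Intersection: ['I105S', 'P977I', 'W247F'] ∩ ['C786I', 'D237Y', 'D718Q', 'I105S', 'I138G'] = ['I105S']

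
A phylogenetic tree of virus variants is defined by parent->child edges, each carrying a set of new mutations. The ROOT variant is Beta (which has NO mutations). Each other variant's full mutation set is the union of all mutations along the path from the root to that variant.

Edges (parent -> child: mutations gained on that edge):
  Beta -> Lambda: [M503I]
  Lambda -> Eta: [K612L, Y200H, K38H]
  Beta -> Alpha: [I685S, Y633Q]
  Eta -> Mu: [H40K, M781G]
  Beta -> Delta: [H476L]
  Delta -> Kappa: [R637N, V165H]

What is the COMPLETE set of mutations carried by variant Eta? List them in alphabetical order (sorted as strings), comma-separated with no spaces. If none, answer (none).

At Beta: gained [] -> total []
At Lambda: gained ['M503I'] -> total ['M503I']
At Eta: gained ['K612L', 'Y200H', 'K38H'] -> total ['K38H', 'K612L', 'M503I', 'Y200H']

Answer: K38H,K612L,M503I,Y200H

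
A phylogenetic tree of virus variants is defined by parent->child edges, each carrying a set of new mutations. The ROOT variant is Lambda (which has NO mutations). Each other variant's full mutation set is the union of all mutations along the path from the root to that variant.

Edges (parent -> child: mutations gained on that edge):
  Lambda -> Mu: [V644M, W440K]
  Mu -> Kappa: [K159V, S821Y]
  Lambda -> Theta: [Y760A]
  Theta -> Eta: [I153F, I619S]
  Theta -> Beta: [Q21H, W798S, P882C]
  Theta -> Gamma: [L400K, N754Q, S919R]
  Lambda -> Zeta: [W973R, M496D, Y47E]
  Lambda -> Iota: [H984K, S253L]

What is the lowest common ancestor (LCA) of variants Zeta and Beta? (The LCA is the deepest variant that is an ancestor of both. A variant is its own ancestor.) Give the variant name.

Path from root to Zeta: Lambda -> Zeta
  ancestors of Zeta: {Lambda, Zeta}
Path from root to Beta: Lambda -> Theta -> Beta
  ancestors of Beta: {Lambda, Theta, Beta}
Common ancestors: {Lambda}
Walk up from Beta: Beta (not in ancestors of Zeta), Theta (not in ancestors of Zeta), Lambda (in ancestors of Zeta)
Deepest common ancestor (LCA) = Lambda

Answer: Lambda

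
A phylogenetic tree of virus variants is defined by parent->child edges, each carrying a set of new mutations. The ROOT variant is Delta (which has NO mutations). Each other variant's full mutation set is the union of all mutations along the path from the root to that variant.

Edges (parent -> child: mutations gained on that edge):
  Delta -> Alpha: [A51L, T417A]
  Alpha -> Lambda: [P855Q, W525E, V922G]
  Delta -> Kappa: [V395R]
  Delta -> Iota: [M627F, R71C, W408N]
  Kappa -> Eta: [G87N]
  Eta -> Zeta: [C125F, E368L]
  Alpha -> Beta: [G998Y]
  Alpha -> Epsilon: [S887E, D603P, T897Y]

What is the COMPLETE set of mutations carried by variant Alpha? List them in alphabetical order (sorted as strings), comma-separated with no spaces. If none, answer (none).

At Delta: gained [] -> total []
At Alpha: gained ['A51L', 'T417A'] -> total ['A51L', 'T417A']

Answer: A51L,T417A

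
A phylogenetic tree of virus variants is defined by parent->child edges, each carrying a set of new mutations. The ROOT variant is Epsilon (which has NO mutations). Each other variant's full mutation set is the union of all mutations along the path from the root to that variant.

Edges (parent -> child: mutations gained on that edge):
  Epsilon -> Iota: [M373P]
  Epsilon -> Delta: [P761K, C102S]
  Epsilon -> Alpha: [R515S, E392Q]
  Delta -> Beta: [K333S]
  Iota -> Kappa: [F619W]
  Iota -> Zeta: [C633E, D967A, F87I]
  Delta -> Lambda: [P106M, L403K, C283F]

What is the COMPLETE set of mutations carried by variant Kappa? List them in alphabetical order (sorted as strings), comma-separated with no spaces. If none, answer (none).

Answer: F619W,M373P

Derivation:
At Epsilon: gained [] -> total []
At Iota: gained ['M373P'] -> total ['M373P']
At Kappa: gained ['F619W'] -> total ['F619W', 'M373P']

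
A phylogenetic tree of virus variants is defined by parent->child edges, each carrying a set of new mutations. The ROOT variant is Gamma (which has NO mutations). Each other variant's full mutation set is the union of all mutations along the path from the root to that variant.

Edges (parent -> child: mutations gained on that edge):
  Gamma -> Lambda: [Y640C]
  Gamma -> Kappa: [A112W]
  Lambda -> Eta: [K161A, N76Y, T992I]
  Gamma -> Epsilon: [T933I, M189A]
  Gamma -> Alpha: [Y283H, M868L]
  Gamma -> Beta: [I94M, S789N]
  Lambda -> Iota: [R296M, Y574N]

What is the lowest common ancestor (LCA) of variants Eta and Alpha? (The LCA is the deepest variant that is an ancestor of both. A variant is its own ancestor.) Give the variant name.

Answer: Gamma

Derivation:
Path from root to Eta: Gamma -> Lambda -> Eta
  ancestors of Eta: {Gamma, Lambda, Eta}
Path from root to Alpha: Gamma -> Alpha
  ancestors of Alpha: {Gamma, Alpha}
Common ancestors: {Gamma}
Walk up from Alpha: Alpha (not in ancestors of Eta), Gamma (in ancestors of Eta)
Deepest common ancestor (LCA) = Gamma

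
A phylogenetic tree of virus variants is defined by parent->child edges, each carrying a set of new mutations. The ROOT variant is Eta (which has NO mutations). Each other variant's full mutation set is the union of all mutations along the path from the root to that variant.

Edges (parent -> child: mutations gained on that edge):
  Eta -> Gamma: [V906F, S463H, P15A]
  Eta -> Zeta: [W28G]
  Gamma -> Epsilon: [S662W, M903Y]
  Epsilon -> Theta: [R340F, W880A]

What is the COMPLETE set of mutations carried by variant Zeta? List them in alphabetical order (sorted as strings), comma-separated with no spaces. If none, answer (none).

Answer: W28G

Derivation:
At Eta: gained [] -> total []
At Zeta: gained ['W28G'] -> total ['W28G']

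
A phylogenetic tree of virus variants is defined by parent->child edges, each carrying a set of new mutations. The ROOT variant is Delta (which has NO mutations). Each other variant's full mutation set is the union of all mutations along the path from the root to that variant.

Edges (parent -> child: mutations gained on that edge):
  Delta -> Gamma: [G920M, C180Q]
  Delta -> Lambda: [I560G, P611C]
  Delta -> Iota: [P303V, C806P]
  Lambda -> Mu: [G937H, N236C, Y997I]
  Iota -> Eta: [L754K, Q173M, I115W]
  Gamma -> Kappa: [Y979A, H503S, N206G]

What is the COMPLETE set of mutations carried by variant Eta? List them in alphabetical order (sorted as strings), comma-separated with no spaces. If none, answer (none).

At Delta: gained [] -> total []
At Iota: gained ['P303V', 'C806P'] -> total ['C806P', 'P303V']
At Eta: gained ['L754K', 'Q173M', 'I115W'] -> total ['C806P', 'I115W', 'L754K', 'P303V', 'Q173M']

Answer: C806P,I115W,L754K,P303V,Q173M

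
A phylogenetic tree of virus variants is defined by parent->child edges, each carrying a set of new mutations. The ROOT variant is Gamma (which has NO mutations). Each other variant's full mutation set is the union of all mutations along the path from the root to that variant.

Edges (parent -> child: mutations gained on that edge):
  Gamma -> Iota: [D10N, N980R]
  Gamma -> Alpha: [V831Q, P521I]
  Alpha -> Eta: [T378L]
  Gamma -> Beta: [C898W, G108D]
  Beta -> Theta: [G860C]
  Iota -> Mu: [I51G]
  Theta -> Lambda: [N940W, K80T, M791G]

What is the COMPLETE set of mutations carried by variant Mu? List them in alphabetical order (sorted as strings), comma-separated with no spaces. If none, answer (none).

Answer: D10N,I51G,N980R

Derivation:
At Gamma: gained [] -> total []
At Iota: gained ['D10N', 'N980R'] -> total ['D10N', 'N980R']
At Mu: gained ['I51G'] -> total ['D10N', 'I51G', 'N980R']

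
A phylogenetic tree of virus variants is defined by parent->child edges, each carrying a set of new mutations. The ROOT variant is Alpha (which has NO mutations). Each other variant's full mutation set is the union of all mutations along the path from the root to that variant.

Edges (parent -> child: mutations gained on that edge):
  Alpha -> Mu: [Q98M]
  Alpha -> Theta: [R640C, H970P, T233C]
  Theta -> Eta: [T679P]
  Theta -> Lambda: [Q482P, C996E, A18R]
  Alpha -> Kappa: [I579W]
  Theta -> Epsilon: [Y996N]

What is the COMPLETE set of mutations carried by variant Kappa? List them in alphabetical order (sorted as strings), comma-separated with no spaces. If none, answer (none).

At Alpha: gained [] -> total []
At Kappa: gained ['I579W'] -> total ['I579W']

Answer: I579W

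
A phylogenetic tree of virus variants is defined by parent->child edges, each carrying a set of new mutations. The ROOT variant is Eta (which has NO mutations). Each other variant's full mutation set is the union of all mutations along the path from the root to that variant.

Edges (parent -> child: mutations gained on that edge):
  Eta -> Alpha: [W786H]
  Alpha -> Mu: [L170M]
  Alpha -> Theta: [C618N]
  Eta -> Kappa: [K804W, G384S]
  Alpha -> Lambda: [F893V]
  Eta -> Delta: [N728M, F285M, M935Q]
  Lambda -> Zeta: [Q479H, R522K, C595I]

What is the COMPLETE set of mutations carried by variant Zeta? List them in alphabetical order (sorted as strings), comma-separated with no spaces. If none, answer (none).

Answer: C595I,F893V,Q479H,R522K,W786H

Derivation:
At Eta: gained [] -> total []
At Alpha: gained ['W786H'] -> total ['W786H']
At Lambda: gained ['F893V'] -> total ['F893V', 'W786H']
At Zeta: gained ['Q479H', 'R522K', 'C595I'] -> total ['C595I', 'F893V', 'Q479H', 'R522K', 'W786H']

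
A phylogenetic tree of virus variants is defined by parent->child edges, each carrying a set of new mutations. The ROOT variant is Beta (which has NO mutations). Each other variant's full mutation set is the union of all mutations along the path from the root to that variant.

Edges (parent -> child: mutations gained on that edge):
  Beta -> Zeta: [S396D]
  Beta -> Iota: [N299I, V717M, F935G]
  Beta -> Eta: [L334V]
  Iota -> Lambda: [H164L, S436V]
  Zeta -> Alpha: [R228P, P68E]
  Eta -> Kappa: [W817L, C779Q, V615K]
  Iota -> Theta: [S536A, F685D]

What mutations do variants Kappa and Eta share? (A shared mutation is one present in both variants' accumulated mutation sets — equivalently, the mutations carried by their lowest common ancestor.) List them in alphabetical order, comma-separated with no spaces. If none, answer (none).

Answer: L334V

Derivation:
Accumulating mutations along path to Kappa:
  At Beta: gained [] -> total []
  At Eta: gained ['L334V'] -> total ['L334V']
  At Kappa: gained ['W817L', 'C779Q', 'V615K'] -> total ['C779Q', 'L334V', 'V615K', 'W817L']
Mutations(Kappa) = ['C779Q', 'L334V', 'V615K', 'W817L']
Accumulating mutations along path to Eta:
  At Beta: gained [] -> total []
  At Eta: gained ['L334V'] -> total ['L334V']
Mutations(Eta) = ['L334V']
Intersection: ['C779Q', 'L334V', 'V615K', 'W817L'] ∩ ['L334V'] = ['L334V']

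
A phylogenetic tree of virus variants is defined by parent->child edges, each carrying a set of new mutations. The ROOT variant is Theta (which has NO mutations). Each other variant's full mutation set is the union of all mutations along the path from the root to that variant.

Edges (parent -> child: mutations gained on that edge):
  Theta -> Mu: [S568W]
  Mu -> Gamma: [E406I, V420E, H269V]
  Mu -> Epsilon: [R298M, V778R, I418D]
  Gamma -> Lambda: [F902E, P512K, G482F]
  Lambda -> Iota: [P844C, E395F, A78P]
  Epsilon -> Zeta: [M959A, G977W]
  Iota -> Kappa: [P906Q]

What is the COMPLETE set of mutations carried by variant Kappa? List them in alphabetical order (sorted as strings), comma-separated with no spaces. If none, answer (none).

Answer: A78P,E395F,E406I,F902E,G482F,H269V,P512K,P844C,P906Q,S568W,V420E

Derivation:
At Theta: gained [] -> total []
At Mu: gained ['S568W'] -> total ['S568W']
At Gamma: gained ['E406I', 'V420E', 'H269V'] -> total ['E406I', 'H269V', 'S568W', 'V420E']
At Lambda: gained ['F902E', 'P512K', 'G482F'] -> total ['E406I', 'F902E', 'G482F', 'H269V', 'P512K', 'S568W', 'V420E']
At Iota: gained ['P844C', 'E395F', 'A78P'] -> total ['A78P', 'E395F', 'E406I', 'F902E', 'G482F', 'H269V', 'P512K', 'P844C', 'S568W', 'V420E']
At Kappa: gained ['P906Q'] -> total ['A78P', 'E395F', 'E406I', 'F902E', 'G482F', 'H269V', 'P512K', 'P844C', 'P906Q', 'S568W', 'V420E']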